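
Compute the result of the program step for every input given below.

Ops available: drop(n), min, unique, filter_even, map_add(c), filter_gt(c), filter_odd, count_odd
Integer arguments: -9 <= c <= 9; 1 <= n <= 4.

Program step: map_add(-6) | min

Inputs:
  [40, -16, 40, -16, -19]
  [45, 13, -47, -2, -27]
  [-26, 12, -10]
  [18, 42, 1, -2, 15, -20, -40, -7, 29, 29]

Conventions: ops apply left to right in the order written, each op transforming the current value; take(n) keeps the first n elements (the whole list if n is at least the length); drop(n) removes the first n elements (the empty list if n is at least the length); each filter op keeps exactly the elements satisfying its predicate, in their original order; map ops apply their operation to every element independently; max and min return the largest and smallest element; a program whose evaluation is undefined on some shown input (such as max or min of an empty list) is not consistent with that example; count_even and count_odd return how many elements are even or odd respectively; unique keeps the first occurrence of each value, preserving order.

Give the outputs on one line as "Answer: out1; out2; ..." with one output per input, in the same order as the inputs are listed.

Execution, op by op:
  [40, -16, 40, -16, -19] -> [34, -22, 34, -22, -25] -> -25
  [45, 13, -47, -2, -27] -> [39, 7, -53, -8, -33] -> -53
  [-26, 12, -10] -> [-32, 6, -16] -> -32
  [18, 42, 1, -2, 15, -20, -40, -7, 29, 29] -> [12, 36, -5, -8, 9, -26, -46, -13, 23, 23] -> -46

-25; -53; -32; -46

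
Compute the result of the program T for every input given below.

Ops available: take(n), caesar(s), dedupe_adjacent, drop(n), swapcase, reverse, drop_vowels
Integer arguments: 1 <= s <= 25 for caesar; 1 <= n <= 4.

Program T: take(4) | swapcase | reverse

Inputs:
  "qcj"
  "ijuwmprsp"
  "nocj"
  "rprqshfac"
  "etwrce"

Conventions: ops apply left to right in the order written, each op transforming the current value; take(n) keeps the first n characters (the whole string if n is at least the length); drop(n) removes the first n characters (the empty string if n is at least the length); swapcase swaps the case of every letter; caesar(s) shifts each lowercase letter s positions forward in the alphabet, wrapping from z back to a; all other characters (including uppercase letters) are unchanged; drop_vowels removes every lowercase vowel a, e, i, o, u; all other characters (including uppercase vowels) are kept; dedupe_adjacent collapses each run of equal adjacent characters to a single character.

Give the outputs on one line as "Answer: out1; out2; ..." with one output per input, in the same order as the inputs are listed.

"JCQ"; "WUJI"; "JCON"; "QRPR"; "RWTE"

Execution, op by op:
  "qcj" -> "qcj" -> "QCJ" -> "JCQ"
  "ijuwmprsp" -> "ijuw" -> "IJUW" -> "WUJI"
  "nocj" -> "nocj" -> "NOCJ" -> "JCON"
  "rprqshfac" -> "rprq" -> "RPRQ" -> "QRPR"
  "etwrce" -> "etwr" -> "ETWR" -> "RWTE"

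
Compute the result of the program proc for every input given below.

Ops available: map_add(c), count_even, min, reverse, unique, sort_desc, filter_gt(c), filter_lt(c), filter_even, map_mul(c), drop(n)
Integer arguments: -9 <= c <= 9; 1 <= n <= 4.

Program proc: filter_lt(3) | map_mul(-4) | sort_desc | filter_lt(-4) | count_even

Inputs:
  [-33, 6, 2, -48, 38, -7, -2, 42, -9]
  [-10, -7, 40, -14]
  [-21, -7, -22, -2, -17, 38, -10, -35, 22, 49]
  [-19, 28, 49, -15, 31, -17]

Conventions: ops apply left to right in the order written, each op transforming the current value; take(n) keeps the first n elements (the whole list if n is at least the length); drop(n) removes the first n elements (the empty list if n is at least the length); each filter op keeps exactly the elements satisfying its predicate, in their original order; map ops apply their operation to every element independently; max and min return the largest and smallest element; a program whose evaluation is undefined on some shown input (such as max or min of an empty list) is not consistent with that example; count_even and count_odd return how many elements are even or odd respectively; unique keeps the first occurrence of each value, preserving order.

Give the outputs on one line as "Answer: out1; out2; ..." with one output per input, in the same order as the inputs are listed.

Execution, op by op:
  [-33, 6, 2, -48, 38, -7, -2, 42, -9] -> [-33, 2, -48, -7, -2, -9] -> [132, -8, 192, 28, 8, 36] -> [192, 132, 36, 28, 8, -8] -> [-8] -> 1
  [-10, -7, 40, -14] -> [-10, -7, -14] -> [40, 28, 56] -> [56, 40, 28] -> [] -> 0
  [-21, -7, -22, -2, -17, 38, -10, -35, 22, 49] -> [-21, -7, -22, -2, -17, -10, -35] -> [84, 28, 88, 8, 68, 40, 140] -> [140, 88, 84, 68, 40, 28, 8] -> [] -> 0
  [-19, 28, 49, -15, 31, -17] -> [-19, -15, -17] -> [76, 60, 68] -> [76, 68, 60] -> [] -> 0

1; 0; 0; 0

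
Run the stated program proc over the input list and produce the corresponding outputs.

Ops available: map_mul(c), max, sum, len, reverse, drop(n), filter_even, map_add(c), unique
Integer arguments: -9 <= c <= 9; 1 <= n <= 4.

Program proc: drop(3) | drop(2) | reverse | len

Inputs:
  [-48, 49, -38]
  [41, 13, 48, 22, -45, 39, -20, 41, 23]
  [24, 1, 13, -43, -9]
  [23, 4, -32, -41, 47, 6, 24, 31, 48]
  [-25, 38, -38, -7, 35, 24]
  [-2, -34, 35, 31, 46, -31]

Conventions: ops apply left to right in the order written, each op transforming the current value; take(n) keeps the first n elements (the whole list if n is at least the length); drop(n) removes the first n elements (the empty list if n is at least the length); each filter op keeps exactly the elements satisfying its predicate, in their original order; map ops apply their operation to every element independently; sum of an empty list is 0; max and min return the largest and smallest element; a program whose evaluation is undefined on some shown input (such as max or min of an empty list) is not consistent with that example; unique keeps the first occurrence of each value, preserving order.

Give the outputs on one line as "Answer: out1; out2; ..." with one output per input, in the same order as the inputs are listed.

Execution, op by op:
  [-48, 49, -38] -> [] -> [] -> [] -> 0
  [41, 13, 48, 22, -45, 39, -20, 41, 23] -> [22, -45, 39, -20, 41, 23] -> [39, -20, 41, 23] -> [23, 41, -20, 39] -> 4
  [24, 1, 13, -43, -9] -> [-43, -9] -> [] -> [] -> 0
  [23, 4, -32, -41, 47, 6, 24, 31, 48] -> [-41, 47, 6, 24, 31, 48] -> [6, 24, 31, 48] -> [48, 31, 24, 6] -> 4
  [-25, 38, -38, -7, 35, 24] -> [-7, 35, 24] -> [24] -> [24] -> 1
  [-2, -34, 35, 31, 46, -31] -> [31, 46, -31] -> [-31] -> [-31] -> 1

0; 4; 0; 4; 1; 1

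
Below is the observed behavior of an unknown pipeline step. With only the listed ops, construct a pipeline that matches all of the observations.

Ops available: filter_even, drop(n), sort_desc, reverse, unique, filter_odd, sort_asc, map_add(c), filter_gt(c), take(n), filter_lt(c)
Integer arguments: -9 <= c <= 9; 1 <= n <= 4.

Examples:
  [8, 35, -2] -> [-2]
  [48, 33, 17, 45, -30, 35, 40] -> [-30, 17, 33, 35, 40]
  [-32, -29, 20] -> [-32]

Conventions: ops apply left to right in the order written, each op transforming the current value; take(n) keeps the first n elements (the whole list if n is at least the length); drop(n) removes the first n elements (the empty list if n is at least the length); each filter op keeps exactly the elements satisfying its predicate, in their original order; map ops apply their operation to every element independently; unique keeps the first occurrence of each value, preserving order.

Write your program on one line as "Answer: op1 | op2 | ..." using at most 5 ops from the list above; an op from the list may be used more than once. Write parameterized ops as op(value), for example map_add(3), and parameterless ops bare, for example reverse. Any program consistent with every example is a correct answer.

reverse | sort_desc | drop(2) | sort_asc

Check, running the answer program on each example:
  [8, 35, -2] -> [-2, 35, 8] -> [35, 8, -2] -> [-2] -> [-2]
  [48, 33, 17, 45, -30, 35, 40] -> [40, 35, -30, 45, 17, 33, 48] -> [48, 45, 40, 35, 33, 17, -30] -> [40, 35, 33, 17, -30] -> [-30, 17, 33, 35, 40]
  [-32, -29, 20] -> [20, -29, -32] -> [20, -29, -32] -> [-32] -> [-32]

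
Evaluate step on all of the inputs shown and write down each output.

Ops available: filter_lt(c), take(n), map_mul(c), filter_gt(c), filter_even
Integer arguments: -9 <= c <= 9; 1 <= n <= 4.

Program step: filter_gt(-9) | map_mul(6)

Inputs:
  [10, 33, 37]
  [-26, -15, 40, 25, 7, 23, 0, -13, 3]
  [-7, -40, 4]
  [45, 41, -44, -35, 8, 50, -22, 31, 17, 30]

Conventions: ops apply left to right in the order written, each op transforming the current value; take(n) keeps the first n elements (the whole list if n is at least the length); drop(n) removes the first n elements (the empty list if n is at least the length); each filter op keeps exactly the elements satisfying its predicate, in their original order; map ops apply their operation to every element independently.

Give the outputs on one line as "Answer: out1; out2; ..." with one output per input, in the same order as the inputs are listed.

Execution, op by op:
  [10, 33, 37] -> [10, 33, 37] -> [60, 198, 222]
  [-26, -15, 40, 25, 7, 23, 0, -13, 3] -> [40, 25, 7, 23, 0, 3] -> [240, 150, 42, 138, 0, 18]
  [-7, -40, 4] -> [-7, 4] -> [-42, 24]
  [45, 41, -44, -35, 8, 50, -22, 31, 17, 30] -> [45, 41, 8, 50, 31, 17, 30] -> [270, 246, 48, 300, 186, 102, 180]

[60, 198, 222]; [240, 150, 42, 138, 0, 18]; [-42, 24]; [270, 246, 48, 300, 186, 102, 180]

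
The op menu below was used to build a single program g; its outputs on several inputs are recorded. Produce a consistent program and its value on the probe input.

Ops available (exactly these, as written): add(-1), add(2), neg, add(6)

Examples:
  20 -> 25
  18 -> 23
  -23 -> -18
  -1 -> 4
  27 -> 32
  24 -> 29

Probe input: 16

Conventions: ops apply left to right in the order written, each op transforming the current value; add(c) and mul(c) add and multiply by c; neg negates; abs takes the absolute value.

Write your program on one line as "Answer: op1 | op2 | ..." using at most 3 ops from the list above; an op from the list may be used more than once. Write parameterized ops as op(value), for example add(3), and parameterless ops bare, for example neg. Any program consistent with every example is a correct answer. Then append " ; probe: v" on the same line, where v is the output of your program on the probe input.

add(-1) | add(6) ; probe: 21

Check, running the answer program on each example:
  20 -> 19 -> 25
  18 -> 17 -> 23
  -23 -> -24 -> -18
  -1 -> -2 -> 4
  27 -> 26 -> 32
  24 -> 23 -> 29
  probe: 16 -> 15 -> 21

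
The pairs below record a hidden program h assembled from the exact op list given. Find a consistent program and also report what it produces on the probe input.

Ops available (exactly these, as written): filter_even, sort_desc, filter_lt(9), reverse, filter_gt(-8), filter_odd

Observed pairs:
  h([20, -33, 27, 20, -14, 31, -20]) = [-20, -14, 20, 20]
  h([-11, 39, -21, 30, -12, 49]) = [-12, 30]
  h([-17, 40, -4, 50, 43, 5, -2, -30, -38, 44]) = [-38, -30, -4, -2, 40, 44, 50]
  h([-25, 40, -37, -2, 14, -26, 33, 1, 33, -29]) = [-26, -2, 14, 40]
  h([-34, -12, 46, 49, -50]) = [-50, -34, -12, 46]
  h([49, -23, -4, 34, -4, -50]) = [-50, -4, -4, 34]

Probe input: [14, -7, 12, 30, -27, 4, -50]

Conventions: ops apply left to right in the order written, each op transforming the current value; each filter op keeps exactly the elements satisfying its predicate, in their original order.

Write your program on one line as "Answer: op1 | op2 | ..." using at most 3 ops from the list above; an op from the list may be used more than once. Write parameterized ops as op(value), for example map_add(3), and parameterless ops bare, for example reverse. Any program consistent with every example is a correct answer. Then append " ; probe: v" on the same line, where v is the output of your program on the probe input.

sort_desc | filter_even | reverse ; probe: [-50, 4, 12, 14, 30]

Check, running the answer program on each example:
  [20, -33, 27, 20, -14, 31, -20] -> [31, 27, 20, 20, -14, -20, -33] -> [20, 20, -14, -20] -> [-20, -14, 20, 20]
  [-11, 39, -21, 30, -12, 49] -> [49, 39, 30, -11, -12, -21] -> [30, -12] -> [-12, 30]
  [-17, 40, -4, 50, 43, 5, -2, -30, -38, 44] -> [50, 44, 43, 40, 5, -2, -4, -17, -30, -38] -> [50, 44, 40, -2, -4, -30, -38] -> [-38, -30, -4, -2, 40, 44, 50]
  [-25, 40, -37, -2, 14, -26, 33, 1, 33, -29] -> [40, 33, 33, 14, 1, -2, -25, -26, -29, -37] -> [40, 14, -2, -26] -> [-26, -2, 14, 40]
  [-34, -12, 46, 49, -50] -> [49, 46, -12, -34, -50] -> [46, -12, -34, -50] -> [-50, -34, -12, 46]
  [49, -23, -4, 34, -4, -50] -> [49, 34, -4, -4, -23, -50] -> [34, -4, -4, -50] -> [-50, -4, -4, 34]
  probe: [14, -7, 12, 30, -27, 4, -50] -> [30, 14, 12, 4, -7, -27, -50] -> [30, 14, 12, 4, -50] -> [-50, 4, 12, 14, 30]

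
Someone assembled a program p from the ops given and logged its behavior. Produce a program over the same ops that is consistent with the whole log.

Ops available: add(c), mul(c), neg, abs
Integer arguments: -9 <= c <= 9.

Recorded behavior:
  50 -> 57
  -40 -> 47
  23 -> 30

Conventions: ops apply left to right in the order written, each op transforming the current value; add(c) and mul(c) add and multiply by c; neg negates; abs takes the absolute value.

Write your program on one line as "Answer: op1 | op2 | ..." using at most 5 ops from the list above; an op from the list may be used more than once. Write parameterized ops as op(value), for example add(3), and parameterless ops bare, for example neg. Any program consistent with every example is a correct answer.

abs | neg | add(-7) | neg

Check, running the answer program on each example:
  50 -> 50 -> -50 -> -57 -> 57
  -40 -> 40 -> -40 -> -47 -> 47
  23 -> 23 -> -23 -> -30 -> 30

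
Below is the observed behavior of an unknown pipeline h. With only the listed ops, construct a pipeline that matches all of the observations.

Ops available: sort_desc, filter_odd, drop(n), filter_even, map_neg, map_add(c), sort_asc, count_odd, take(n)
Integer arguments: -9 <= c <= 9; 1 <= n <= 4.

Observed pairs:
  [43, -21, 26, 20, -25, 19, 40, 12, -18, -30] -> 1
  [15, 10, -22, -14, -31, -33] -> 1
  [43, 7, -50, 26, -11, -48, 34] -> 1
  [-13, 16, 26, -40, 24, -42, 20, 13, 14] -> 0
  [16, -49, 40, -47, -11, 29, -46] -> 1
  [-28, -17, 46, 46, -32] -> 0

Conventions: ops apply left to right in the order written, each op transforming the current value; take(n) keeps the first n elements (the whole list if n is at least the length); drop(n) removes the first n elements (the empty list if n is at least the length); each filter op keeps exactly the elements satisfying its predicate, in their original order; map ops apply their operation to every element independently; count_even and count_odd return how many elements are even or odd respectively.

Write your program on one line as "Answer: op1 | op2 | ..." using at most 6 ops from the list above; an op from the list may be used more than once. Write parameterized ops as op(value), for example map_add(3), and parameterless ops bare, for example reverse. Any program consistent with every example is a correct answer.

drop(1) | drop(3) | take(1) | map_neg | count_odd

Check, running the answer program on each example:
  [43, -21, 26, 20, -25, 19, 40, 12, -18, -30] -> [-21, 26, 20, -25, 19, 40, 12, -18, -30] -> [-25, 19, 40, 12, -18, -30] -> [-25] -> [25] -> 1
  [15, 10, -22, -14, -31, -33] -> [10, -22, -14, -31, -33] -> [-31, -33] -> [-31] -> [31] -> 1
  [43, 7, -50, 26, -11, -48, 34] -> [7, -50, 26, -11, -48, 34] -> [-11, -48, 34] -> [-11] -> [11] -> 1
  [-13, 16, 26, -40, 24, -42, 20, 13, 14] -> [16, 26, -40, 24, -42, 20, 13, 14] -> [24, -42, 20, 13, 14] -> [24] -> [-24] -> 0
  [16, -49, 40, -47, -11, 29, -46] -> [-49, 40, -47, -11, 29, -46] -> [-11, 29, -46] -> [-11] -> [11] -> 1
  [-28, -17, 46, 46, -32] -> [-17, 46, 46, -32] -> [-32] -> [-32] -> [32] -> 0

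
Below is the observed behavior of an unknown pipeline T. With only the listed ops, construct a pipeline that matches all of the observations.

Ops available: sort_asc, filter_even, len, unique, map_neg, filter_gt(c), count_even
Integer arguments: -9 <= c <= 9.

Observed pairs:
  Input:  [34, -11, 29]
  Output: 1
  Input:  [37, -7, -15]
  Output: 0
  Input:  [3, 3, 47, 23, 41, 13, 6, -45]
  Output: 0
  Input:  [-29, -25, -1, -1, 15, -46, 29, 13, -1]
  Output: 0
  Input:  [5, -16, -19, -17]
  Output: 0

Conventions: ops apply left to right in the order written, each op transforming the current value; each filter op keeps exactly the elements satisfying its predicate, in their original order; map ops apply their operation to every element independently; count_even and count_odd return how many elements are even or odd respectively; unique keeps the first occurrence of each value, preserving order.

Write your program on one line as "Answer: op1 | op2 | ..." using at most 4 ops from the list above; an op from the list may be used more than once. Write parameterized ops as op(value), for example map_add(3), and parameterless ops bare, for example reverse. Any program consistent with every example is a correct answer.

filter_gt(7) | map_neg | count_even

Check, running the answer program on each example:
  [34, -11, 29] -> [34, 29] -> [-34, -29] -> 1
  [37, -7, -15] -> [37] -> [-37] -> 0
  [3, 3, 47, 23, 41, 13, 6, -45] -> [47, 23, 41, 13] -> [-47, -23, -41, -13] -> 0
  [-29, -25, -1, -1, 15, -46, 29, 13, -1] -> [15, 29, 13] -> [-15, -29, -13] -> 0
  [5, -16, -19, -17] -> [] -> [] -> 0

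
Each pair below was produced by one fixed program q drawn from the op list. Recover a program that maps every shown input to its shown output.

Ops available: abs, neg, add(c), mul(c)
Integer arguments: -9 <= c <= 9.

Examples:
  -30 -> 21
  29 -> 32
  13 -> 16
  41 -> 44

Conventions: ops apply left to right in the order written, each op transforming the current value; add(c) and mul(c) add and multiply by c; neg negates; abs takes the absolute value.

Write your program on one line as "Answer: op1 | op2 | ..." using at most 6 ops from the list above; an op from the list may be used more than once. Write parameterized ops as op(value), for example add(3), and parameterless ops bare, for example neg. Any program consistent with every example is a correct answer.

neg | add(-6) | abs | add(6) | add(-1) | add(-8)

Check, running the answer program on each example:
  -30 -> 30 -> 24 -> 24 -> 30 -> 29 -> 21
  29 -> -29 -> -35 -> 35 -> 41 -> 40 -> 32
  13 -> -13 -> -19 -> 19 -> 25 -> 24 -> 16
  41 -> -41 -> -47 -> 47 -> 53 -> 52 -> 44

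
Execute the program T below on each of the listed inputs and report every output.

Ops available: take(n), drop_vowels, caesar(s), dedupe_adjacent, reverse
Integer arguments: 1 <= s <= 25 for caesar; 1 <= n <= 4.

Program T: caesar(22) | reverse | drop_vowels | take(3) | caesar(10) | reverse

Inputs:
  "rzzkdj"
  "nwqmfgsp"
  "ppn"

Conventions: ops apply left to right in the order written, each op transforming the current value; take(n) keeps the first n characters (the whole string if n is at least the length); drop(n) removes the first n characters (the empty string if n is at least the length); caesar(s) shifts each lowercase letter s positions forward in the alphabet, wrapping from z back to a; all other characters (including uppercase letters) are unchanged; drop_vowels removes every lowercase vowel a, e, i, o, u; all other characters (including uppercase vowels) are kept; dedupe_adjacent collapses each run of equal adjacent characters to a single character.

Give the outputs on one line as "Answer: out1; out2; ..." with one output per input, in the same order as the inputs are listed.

"qjp"; "lmv"; "vvt"

Execution, op by op:
  "rzzkdj" -> "nvvgzf" -> "fzgvvn" -> "fzgvvn" -> "fzg" -> "pjq" -> "qjp"
  "nwqmfgsp" -> "jsmibcol" -> "locbimsj" -> "lcbmsj" -> "lcb" -> "vml" -> "lmv"
  "ppn" -> "llj" -> "jll" -> "jll" -> "jll" -> "tvv" -> "vvt"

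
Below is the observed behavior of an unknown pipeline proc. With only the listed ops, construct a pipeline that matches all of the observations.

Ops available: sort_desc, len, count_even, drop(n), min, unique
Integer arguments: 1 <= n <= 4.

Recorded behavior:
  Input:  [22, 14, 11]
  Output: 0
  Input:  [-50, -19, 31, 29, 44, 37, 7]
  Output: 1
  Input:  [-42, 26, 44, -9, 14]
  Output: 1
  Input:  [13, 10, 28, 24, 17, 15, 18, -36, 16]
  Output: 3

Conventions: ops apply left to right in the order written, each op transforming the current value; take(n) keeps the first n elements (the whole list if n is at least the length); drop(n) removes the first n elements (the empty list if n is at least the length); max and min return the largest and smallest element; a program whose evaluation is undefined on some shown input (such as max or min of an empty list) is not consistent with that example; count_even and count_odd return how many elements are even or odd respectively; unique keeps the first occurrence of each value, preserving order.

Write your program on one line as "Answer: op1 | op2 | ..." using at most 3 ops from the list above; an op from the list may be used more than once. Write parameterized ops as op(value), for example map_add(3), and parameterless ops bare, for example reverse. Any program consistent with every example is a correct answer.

drop(1) | drop(3) | count_even

Check, running the answer program on each example:
  [22, 14, 11] -> [14, 11] -> [] -> 0
  [-50, -19, 31, 29, 44, 37, 7] -> [-19, 31, 29, 44, 37, 7] -> [44, 37, 7] -> 1
  [-42, 26, 44, -9, 14] -> [26, 44, -9, 14] -> [14] -> 1
  [13, 10, 28, 24, 17, 15, 18, -36, 16] -> [10, 28, 24, 17, 15, 18, -36, 16] -> [17, 15, 18, -36, 16] -> 3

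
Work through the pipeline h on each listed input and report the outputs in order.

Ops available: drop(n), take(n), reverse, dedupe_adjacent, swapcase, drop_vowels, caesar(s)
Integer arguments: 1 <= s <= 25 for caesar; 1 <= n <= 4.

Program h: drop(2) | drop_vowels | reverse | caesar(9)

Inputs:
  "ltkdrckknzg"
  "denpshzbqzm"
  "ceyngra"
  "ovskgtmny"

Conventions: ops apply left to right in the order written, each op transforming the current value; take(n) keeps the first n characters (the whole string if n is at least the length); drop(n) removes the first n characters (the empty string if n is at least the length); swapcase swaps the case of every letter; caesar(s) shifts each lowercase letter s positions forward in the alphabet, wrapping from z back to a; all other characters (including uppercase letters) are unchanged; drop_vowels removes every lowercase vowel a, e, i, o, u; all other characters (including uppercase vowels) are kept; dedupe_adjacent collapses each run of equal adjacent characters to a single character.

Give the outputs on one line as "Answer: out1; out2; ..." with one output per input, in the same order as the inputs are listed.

"piwttlamt"; "vizkiqbyw"; "apwh"; "hwvcptb"

Execution, op by op:
  "ltkdrckknzg" -> "kdrckknzg" -> "kdrckknzg" -> "gznkkcrdk" -> "piwttlamt"
  "denpshzbqzm" -> "npshzbqzm" -> "npshzbqzm" -> "mzqbzhspn" -> "vizkiqbyw"
  "ceyngra" -> "yngra" -> "yngr" -> "rgny" -> "apwh"
  "ovskgtmny" -> "skgtmny" -> "skgtmny" -> "ynmtgks" -> "hwvcptb"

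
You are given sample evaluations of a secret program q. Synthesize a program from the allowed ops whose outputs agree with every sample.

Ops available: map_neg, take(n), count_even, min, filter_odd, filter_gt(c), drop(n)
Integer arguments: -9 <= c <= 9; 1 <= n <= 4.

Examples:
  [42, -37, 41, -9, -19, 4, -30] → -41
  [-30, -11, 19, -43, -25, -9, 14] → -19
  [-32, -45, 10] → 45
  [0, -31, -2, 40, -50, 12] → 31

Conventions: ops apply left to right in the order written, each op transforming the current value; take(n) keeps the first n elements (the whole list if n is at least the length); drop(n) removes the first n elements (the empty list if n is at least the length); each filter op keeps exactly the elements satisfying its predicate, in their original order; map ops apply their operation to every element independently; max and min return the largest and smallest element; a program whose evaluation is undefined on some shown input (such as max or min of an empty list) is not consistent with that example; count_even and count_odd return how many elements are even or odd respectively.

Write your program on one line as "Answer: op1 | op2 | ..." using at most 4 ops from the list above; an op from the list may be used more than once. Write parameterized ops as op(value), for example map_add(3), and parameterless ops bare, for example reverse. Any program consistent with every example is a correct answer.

map_neg | filter_odd | min

Check, running the answer program on each example:
  [42, -37, 41, -9, -19, 4, -30] -> [-42, 37, -41, 9, 19, -4, 30] -> [37, -41, 9, 19] -> -41
  [-30, -11, 19, -43, -25, -9, 14] -> [30, 11, -19, 43, 25, 9, -14] -> [11, -19, 43, 25, 9] -> -19
  [-32, -45, 10] -> [32, 45, -10] -> [45] -> 45
  [0, -31, -2, 40, -50, 12] -> [0, 31, 2, -40, 50, -12] -> [31] -> 31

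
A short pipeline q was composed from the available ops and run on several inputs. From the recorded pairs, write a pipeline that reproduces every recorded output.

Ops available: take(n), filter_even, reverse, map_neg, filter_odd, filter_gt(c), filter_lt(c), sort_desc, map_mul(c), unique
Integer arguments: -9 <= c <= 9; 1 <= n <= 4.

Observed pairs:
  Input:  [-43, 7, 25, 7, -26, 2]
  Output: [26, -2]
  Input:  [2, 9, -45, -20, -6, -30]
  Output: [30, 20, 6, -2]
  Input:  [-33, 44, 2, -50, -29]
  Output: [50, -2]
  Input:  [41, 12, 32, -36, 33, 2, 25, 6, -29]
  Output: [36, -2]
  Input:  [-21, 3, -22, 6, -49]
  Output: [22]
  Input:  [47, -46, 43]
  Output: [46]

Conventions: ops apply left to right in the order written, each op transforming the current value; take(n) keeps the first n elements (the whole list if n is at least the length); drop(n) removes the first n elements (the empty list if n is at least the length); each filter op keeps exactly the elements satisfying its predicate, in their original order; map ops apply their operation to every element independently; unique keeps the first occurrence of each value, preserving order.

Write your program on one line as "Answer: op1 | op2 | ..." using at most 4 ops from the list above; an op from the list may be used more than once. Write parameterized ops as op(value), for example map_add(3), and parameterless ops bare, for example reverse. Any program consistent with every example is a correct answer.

map_neg | filter_gt(-3) | sort_desc | filter_even

Check, running the answer program on each example:
  [-43, 7, 25, 7, -26, 2] -> [43, -7, -25, -7, 26, -2] -> [43, 26, -2] -> [43, 26, -2] -> [26, -2]
  [2, 9, -45, -20, -6, -30] -> [-2, -9, 45, 20, 6, 30] -> [-2, 45, 20, 6, 30] -> [45, 30, 20, 6, -2] -> [30, 20, 6, -2]
  [-33, 44, 2, -50, -29] -> [33, -44, -2, 50, 29] -> [33, -2, 50, 29] -> [50, 33, 29, -2] -> [50, -2]
  [41, 12, 32, -36, 33, 2, 25, 6, -29] -> [-41, -12, -32, 36, -33, -2, -25, -6, 29] -> [36, -2, 29] -> [36, 29, -2] -> [36, -2]
  [-21, 3, -22, 6, -49] -> [21, -3, 22, -6, 49] -> [21, 22, 49] -> [49, 22, 21] -> [22]
  [47, -46, 43] -> [-47, 46, -43] -> [46] -> [46] -> [46]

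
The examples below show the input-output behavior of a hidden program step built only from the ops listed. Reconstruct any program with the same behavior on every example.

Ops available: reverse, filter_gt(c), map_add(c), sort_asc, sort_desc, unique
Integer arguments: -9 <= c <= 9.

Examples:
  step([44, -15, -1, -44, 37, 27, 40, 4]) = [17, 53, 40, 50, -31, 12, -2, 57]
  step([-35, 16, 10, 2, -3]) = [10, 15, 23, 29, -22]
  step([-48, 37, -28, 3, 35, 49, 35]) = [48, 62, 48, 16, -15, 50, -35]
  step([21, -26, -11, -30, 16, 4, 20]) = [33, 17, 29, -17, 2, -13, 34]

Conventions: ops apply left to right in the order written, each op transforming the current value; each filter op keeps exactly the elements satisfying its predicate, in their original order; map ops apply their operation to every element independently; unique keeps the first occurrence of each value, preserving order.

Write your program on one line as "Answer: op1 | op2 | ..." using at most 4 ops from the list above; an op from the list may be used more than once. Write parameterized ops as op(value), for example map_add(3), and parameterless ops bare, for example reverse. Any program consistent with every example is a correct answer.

map_add(3) | map_add(1) | reverse | map_add(9)

Check, running the answer program on each example:
  [44, -15, -1, -44, 37, 27, 40, 4] -> [47, -12, 2, -41, 40, 30, 43, 7] -> [48, -11, 3, -40, 41, 31, 44, 8] -> [8, 44, 31, 41, -40, 3, -11, 48] -> [17, 53, 40, 50, -31, 12, -2, 57]
  [-35, 16, 10, 2, -3] -> [-32, 19, 13, 5, 0] -> [-31, 20, 14, 6, 1] -> [1, 6, 14, 20, -31] -> [10, 15, 23, 29, -22]
  [-48, 37, -28, 3, 35, 49, 35] -> [-45, 40, -25, 6, 38, 52, 38] -> [-44, 41, -24, 7, 39, 53, 39] -> [39, 53, 39, 7, -24, 41, -44] -> [48, 62, 48, 16, -15, 50, -35]
  [21, -26, -11, -30, 16, 4, 20] -> [24, -23, -8, -27, 19, 7, 23] -> [25, -22, -7, -26, 20, 8, 24] -> [24, 8, 20, -26, -7, -22, 25] -> [33, 17, 29, -17, 2, -13, 34]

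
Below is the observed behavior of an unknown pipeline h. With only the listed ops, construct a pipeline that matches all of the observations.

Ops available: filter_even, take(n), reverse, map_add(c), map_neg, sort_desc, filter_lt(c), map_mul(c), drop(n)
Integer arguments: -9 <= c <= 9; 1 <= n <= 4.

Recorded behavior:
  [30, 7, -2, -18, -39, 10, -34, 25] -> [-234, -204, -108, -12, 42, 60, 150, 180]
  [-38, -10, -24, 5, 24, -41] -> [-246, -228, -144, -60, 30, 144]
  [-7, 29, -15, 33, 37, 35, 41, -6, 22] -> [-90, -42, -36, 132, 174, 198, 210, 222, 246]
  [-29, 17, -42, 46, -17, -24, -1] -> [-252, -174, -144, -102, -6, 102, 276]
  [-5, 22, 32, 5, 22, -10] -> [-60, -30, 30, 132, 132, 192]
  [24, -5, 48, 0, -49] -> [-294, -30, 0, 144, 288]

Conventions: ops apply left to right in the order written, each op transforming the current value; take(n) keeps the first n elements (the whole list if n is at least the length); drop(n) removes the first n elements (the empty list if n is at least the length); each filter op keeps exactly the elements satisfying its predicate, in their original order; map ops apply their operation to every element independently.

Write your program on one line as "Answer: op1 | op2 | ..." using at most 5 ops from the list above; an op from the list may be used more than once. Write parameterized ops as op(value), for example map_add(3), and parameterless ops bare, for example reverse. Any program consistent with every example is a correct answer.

map_mul(6) | map_neg | sort_desc | map_neg

Check, running the answer program on each example:
  [30, 7, -2, -18, -39, 10, -34, 25] -> [180, 42, -12, -108, -234, 60, -204, 150] -> [-180, -42, 12, 108, 234, -60, 204, -150] -> [234, 204, 108, 12, -42, -60, -150, -180] -> [-234, -204, -108, -12, 42, 60, 150, 180]
  [-38, -10, -24, 5, 24, -41] -> [-228, -60, -144, 30, 144, -246] -> [228, 60, 144, -30, -144, 246] -> [246, 228, 144, 60, -30, -144] -> [-246, -228, -144, -60, 30, 144]
  [-7, 29, -15, 33, 37, 35, 41, -6, 22] -> [-42, 174, -90, 198, 222, 210, 246, -36, 132] -> [42, -174, 90, -198, -222, -210, -246, 36, -132] -> [90, 42, 36, -132, -174, -198, -210, -222, -246] -> [-90, -42, -36, 132, 174, 198, 210, 222, 246]
  [-29, 17, -42, 46, -17, -24, -1] -> [-174, 102, -252, 276, -102, -144, -6] -> [174, -102, 252, -276, 102, 144, 6] -> [252, 174, 144, 102, 6, -102, -276] -> [-252, -174, -144, -102, -6, 102, 276]
  [-5, 22, 32, 5, 22, -10] -> [-30, 132, 192, 30, 132, -60] -> [30, -132, -192, -30, -132, 60] -> [60, 30, -30, -132, -132, -192] -> [-60, -30, 30, 132, 132, 192]
  [24, -5, 48, 0, -49] -> [144, -30, 288, 0, -294] -> [-144, 30, -288, 0, 294] -> [294, 30, 0, -144, -288] -> [-294, -30, 0, 144, 288]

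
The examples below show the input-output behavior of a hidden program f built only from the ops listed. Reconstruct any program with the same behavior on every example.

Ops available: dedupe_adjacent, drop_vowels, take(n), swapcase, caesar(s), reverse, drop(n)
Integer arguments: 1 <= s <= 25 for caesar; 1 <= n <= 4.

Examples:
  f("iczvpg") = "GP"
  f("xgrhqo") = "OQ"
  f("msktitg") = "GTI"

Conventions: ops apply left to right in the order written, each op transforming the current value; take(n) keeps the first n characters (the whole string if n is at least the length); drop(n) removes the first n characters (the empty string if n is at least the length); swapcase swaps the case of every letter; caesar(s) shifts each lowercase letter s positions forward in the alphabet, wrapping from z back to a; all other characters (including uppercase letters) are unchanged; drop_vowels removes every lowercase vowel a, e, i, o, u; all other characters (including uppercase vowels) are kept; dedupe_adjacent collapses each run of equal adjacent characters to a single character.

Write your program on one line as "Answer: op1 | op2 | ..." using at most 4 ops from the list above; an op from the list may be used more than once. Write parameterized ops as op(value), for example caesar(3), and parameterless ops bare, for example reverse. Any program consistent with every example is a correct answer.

swapcase | drop(4) | reverse

Check, running the answer program on each example:
  "iczvpg" -> "ICZVPG" -> "PG" -> "GP"
  "xgrhqo" -> "XGRHQO" -> "QO" -> "OQ"
  "msktitg" -> "MSKTITG" -> "ITG" -> "GTI"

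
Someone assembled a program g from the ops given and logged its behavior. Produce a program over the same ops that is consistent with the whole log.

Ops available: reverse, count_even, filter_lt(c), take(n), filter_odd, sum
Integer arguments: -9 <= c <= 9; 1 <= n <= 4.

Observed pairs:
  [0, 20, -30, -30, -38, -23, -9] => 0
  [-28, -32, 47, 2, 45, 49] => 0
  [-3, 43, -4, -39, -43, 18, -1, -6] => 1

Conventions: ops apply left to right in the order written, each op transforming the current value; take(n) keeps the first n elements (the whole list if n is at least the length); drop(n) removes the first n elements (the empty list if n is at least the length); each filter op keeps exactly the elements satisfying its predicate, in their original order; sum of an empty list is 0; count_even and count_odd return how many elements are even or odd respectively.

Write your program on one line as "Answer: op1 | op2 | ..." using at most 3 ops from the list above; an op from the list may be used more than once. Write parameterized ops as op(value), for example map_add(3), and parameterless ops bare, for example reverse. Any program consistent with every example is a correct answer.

reverse | take(1) | count_even

Check, running the answer program on each example:
  [0, 20, -30, -30, -38, -23, -9] -> [-9, -23, -38, -30, -30, 20, 0] -> [-9] -> 0
  [-28, -32, 47, 2, 45, 49] -> [49, 45, 2, 47, -32, -28] -> [49] -> 0
  [-3, 43, -4, -39, -43, 18, -1, -6] -> [-6, -1, 18, -43, -39, -4, 43, -3] -> [-6] -> 1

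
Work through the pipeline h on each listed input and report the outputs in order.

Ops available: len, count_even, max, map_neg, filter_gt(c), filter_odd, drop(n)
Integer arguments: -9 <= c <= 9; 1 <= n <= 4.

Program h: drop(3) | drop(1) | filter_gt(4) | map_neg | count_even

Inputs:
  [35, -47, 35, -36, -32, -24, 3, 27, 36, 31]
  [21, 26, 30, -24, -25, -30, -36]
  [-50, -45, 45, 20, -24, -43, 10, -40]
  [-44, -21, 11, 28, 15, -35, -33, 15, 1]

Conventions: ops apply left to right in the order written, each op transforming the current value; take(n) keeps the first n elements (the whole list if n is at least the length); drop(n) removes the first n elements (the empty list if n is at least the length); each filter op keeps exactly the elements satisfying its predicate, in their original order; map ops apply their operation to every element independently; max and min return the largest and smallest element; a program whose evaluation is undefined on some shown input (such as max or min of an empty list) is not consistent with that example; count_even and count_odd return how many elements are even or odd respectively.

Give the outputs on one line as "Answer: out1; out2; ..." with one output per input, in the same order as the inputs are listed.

Execution, op by op:
  [35, -47, 35, -36, -32, -24, 3, 27, 36, 31] -> [-36, -32, -24, 3, 27, 36, 31] -> [-32, -24, 3, 27, 36, 31] -> [27, 36, 31] -> [-27, -36, -31] -> 1
  [21, 26, 30, -24, -25, -30, -36] -> [-24, -25, -30, -36] -> [-25, -30, -36] -> [] -> [] -> 0
  [-50, -45, 45, 20, -24, -43, 10, -40] -> [20, -24, -43, 10, -40] -> [-24, -43, 10, -40] -> [10] -> [-10] -> 1
  [-44, -21, 11, 28, 15, -35, -33, 15, 1] -> [28, 15, -35, -33, 15, 1] -> [15, -35, -33, 15, 1] -> [15, 15] -> [-15, -15] -> 0

1; 0; 1; 0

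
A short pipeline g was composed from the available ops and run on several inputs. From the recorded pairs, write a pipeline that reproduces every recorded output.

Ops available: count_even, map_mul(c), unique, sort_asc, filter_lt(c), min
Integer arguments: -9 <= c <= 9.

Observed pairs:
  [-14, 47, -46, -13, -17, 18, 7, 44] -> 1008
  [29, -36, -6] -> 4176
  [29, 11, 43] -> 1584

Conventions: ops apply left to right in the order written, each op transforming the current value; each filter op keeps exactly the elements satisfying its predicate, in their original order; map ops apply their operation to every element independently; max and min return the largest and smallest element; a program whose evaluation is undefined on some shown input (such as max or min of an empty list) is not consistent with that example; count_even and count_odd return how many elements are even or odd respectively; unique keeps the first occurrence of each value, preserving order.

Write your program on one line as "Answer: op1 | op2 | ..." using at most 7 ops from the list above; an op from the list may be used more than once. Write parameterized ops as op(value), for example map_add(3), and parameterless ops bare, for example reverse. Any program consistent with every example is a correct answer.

sort_asc | map_mul(-6) | filter_lt(1) | map_mul(4) | map_mul(-6) | min

Check, running the answer program on each example:
  [-14, 47, -46, -13, -17, 18, 7, 44] -> [-46, -17, -14, -13, 7, 18, 44, 47] -> [276, 102, 84, 78, -42, -108, -264, -282] -> [-42, -108, -264, -282] -> [-168, -432, -1056, -1128] -> [1008, 2592, 6336, 6768] -> 1008
  [29, -36, -6] -> [-36, -6, 29] -> [216, 36, -174] -> [-174] -> [-696] -> [4176] -> 4176
  [29, 11, 43] -> [11, 29, 43] -> [-66, -174, -258] -> [-66, -174, -258] -> [-264, -696, -1032] -> [1584, 4176, 6192] -> 1584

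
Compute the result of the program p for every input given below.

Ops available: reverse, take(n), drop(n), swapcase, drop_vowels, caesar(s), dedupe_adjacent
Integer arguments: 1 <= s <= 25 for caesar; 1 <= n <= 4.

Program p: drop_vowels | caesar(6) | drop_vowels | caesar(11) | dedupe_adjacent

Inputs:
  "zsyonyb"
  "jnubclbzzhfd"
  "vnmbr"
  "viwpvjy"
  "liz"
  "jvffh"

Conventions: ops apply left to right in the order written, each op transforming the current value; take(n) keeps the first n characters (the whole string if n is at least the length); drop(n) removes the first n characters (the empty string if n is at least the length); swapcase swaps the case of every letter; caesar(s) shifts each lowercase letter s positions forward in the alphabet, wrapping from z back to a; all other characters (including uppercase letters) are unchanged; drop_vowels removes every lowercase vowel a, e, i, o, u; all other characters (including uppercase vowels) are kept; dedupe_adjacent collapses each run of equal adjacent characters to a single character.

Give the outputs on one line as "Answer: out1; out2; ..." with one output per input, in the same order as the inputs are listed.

Execution, op by op:
  "zsyonyb" -> "zsynyb" -> "fyeteh" -> "fyth" -> "qjes" -> "qjes"
  "jnubclbzzhfd" -> "jnbclbzzhfd" -> "pthirhffnlj" -> "pthrhffnlj" -> "aescsqqywu" -> "aescsqywu"
  "vnmbr" -> "vnmbr" -> "btshx" -> "btshx" -> "medsi" -> "medsi"
  "viwpvjy" -> "vwpvjy" -> "bcvbpe" -> "bcvbp" -> "mngma" -> "mngma"
  "liz" -> "lz" -> "rf" -> "rf" -> "cq" -> "cq"
  "jvffh" -> "jvffh" -> "pblln" -> "pblln" -> "amwwy" -> "amwy"

"qjes"; "aescsqywu"; "medsi"; "mngma"; "cq"; "amwy"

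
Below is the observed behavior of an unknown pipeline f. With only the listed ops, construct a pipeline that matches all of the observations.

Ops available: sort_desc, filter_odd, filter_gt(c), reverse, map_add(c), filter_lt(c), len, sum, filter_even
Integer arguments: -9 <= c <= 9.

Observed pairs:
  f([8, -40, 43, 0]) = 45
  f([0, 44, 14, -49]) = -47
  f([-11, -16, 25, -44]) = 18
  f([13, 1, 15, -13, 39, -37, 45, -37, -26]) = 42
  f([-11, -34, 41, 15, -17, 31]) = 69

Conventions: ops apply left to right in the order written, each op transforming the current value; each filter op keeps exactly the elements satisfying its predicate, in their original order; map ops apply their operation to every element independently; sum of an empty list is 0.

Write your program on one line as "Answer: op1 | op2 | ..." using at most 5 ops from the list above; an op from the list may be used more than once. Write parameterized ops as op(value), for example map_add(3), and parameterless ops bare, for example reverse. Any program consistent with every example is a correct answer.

map_add(7) | filter_even | map_add(-5) | sum

Check, running the answer program on each example:
  [8, -40, 43, 0] -> [15, -33, 50, 7] -> [50] -> [45] -> 45
  [0, 44, 14, -49] -> [7, 51, 21, -42] -> [-42] -> [-47] -> -47
  [-11, -16, 25, -44] -> [-4, -9, 32, -37] -> [-4, 32] -> [-9, 27] -> 18
  [13, 1, 15, -13, 39, -37, 45, -37, -26] -> [20, 8, 22, -6, 46, -30, 52, -30, -19] -> [20, 8, 22, -6, 46, -30, 52, -30] -> [15, 3, 17, -11, 41, -35, 47, -35] -> 42
  [-11, -34, 41, 15, -17, 31] -> [-4, -27, 48, 22, -10, 38] -> [-4, 48, 22, -10, 38] -> [-9, 43, 17, -15, 33] -> 69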